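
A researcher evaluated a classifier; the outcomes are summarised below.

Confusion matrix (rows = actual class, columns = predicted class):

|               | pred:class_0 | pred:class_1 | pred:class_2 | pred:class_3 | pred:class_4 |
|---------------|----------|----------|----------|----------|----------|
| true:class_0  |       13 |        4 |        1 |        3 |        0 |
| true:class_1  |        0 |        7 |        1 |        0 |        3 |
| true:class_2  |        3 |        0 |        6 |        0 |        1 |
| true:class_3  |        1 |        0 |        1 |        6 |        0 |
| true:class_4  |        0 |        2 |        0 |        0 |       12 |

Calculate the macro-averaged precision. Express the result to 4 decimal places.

0.6773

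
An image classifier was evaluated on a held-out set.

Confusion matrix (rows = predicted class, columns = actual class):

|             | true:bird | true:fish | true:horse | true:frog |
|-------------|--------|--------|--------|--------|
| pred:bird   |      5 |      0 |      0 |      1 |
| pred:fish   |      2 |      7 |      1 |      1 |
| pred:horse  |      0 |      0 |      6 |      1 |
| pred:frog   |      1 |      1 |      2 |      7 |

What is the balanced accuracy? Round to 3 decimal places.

Balanced accuracy = mean of per-class recall.
  bird: recall = 5/8 = 0.6250
  fish: recall = 7/8 = 0.8750
  horse: recall = 6/9 = 0.6667
  frog: recall = 7/10 = 0.7000
Mean = (0.6250 + 0.8750 + 0.6667 + 0.7000) / 4 = 0.717

0.717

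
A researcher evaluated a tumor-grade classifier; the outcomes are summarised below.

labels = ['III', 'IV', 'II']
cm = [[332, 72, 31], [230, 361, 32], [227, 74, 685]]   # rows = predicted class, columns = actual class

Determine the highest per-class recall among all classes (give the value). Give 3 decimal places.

0.916

Per-class recall (TP/(TP+FN)):
  III: TP=332, FN=230+227=457 → 332/789 = 0.4208
  IV: TP=361, FN=72+74=146 → 361/507 = 0.7120
  II: TP=685, FN=31+32=63 → 685/748 = 0.9158
Highest is class 'II' with recall = 0.916.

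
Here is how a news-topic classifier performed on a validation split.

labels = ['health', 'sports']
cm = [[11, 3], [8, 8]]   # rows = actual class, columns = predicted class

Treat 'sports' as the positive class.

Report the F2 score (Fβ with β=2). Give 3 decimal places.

Fβ = (1+β²)·TP / ((1+β²)·TP + β²·FN + FP), with β²=4
= 5·8 / (5·8 + 4·8 + 3) = 0.533

0.533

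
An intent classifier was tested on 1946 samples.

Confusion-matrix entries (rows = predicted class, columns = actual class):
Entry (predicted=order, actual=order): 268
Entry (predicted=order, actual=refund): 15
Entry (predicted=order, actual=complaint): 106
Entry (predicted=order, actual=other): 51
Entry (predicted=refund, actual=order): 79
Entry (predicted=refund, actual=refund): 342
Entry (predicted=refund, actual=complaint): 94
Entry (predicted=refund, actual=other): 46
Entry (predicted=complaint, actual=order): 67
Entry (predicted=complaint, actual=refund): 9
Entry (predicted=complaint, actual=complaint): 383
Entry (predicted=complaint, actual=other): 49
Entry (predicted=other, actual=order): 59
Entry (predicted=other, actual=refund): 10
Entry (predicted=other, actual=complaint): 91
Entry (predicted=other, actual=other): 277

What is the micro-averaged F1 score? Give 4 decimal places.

0.6526

Micro-averaging pools counts across classes: ΣTP=1270, ΣFP=676, ΣFN=676.
Micro-F1 score = 2·TP/(2·TP+FP+FN) on pooled counts = 0.6526 (equals overall accuracy in single-label multiclass).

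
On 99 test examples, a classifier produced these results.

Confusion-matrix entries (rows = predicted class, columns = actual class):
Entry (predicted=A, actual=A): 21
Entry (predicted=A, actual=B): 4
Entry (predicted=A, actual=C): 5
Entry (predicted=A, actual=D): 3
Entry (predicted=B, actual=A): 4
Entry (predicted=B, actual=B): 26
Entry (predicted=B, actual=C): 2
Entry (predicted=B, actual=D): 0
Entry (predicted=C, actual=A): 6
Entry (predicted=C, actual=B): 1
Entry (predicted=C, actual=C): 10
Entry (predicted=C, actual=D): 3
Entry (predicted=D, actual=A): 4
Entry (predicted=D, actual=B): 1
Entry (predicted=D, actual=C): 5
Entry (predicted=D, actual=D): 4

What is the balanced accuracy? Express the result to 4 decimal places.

0.5668

Balanced accuracy = mean of per-class recall.
  A: recall = 21/35 = 0.60000
  B: recall = 26/32 = 0.81250
  C: recall = 10/22 = 0.45455
  D: recall = 4/10 = 0.40000
Mean = (0.60000 + 0.81250 + 0.45455 + 0.40000) / 4 = 0.5668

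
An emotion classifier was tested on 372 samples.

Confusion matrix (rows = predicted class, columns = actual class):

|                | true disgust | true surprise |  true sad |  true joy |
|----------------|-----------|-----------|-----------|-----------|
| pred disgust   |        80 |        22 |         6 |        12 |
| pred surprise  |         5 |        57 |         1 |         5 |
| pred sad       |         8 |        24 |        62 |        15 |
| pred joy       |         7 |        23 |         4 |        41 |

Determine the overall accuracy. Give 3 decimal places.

0.645

Accuracy = trace / total = (80+57+62+41=240) / 372 = 240/372 = 0.645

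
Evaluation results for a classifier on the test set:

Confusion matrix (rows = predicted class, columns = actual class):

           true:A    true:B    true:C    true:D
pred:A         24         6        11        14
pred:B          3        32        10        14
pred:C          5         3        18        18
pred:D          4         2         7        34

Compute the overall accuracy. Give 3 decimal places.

0.527

Accuracy = trace / total = (24+32+18+34=108) / 205 = 108/205 = 0.527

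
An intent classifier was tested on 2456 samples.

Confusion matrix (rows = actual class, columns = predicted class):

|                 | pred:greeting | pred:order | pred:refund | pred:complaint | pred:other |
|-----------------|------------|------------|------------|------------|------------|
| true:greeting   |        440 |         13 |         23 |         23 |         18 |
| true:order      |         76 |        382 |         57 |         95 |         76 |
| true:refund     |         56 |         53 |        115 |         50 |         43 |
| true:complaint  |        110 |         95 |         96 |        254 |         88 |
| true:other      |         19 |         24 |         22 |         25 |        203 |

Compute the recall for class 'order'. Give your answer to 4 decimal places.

0.5569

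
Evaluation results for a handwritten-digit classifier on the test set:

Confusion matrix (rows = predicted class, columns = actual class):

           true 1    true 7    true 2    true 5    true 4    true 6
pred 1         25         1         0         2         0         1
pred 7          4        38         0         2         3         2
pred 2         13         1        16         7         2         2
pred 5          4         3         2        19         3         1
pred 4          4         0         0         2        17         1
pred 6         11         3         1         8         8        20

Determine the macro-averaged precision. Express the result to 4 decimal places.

0.6203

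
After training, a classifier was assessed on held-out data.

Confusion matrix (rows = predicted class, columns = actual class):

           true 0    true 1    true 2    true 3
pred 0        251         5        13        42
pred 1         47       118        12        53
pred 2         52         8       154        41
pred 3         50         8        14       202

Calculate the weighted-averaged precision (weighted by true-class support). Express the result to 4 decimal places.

0.7102

Per-class precision (TP/(TP+FP)):
  0: TP=251, FP=5+13+42=60 → 251/311 = 0.80707
  1: TP=118, FP=47+12+53=112 → 118/230 = 0.51304
  2: TP=154, FP=52+8+41=101 → 154/255 = 0.60392
  3: TP=202, FP=50+8+14=72 → 202/274 = 0.73723
Weighted-precision = Σ (supportᵢ/N)·precisionᵢ with N=1070: (400/1070)·0.80707 + (139/1070)·0.51304 + (193/1070)·0.60392 + (338/1070)·0.73723 = 0.7102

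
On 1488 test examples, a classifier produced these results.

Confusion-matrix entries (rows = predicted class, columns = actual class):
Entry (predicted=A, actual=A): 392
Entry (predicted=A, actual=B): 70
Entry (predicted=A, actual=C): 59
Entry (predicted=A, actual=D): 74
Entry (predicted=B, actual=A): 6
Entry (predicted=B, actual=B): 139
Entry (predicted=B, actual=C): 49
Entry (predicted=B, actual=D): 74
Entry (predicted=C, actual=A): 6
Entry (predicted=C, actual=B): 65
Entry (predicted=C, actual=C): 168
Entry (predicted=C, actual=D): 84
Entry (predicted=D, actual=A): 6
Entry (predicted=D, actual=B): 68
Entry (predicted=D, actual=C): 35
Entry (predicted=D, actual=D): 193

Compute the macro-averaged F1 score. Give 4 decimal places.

0.5742

Per-class F1 score (2·TP/(2·TP+FP+FN)):
  A: TP=392, FP=70+59+74=203, FN=6+6+6=18 → 784/1005 = 0.78010
  B: TP=139, FP=6+49+74=129, FN=70+65+68=203 → 278/610 = 0.45574
  C: TP=168, FP=6+65+84=155, FN=59+49+35=143 → 336/634 = 0.52997
  D: TP=193, FP=6+68+35=109, FN=74+74+84=232 → 386/727 = 0.53095
Macro-F1 score = mean = (0.78010 + 0.45574 + 0.52997 + 0.53095) / 4 = 0.5742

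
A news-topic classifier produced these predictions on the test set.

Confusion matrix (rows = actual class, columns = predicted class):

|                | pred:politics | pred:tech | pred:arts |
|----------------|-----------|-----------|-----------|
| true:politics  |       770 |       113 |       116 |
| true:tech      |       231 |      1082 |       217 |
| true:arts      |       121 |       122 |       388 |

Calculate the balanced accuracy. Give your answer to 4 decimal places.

0.6976

Balanced accuracy = mean of per-class recall.
  politics: recall = 770/999 = 0.77077
  tech: recall = 1082/1530 = 0.70719
  arts: recall = 388/631 = 0.61490
Mean = (0.77077 + 0.70719 + 0.61490) / 3 = 0.6976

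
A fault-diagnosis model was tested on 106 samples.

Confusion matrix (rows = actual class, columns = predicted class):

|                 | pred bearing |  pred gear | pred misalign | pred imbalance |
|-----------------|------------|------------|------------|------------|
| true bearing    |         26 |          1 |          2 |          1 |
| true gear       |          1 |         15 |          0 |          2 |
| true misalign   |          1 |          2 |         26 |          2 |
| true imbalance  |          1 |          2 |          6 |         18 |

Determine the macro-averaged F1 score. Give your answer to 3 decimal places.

Per-class F1 score (2·TP/(2·TP+FP+FN)):
  bearing: TP=26, FP=1+1+1=3, FN=1+2+1=4 → 52/59 = 0.8814
  gear: TP=15, FP=1+2+2=5, FN=1+0+2=3 → 30/38 = 0.7895
  misalign: TP=26, FP=2+0+6=8, FN=1+2+2=5 → 52/65 = 0.8000
  imbalance: TP=18, FP=1+2+2=5, FN=1+2+6=9 → 36/50 = 0.7200
Macro-F1 score = mean = (0.8814 + 0.7895 + 0.8000 + 0.7200) / 4 = 0.798

0.798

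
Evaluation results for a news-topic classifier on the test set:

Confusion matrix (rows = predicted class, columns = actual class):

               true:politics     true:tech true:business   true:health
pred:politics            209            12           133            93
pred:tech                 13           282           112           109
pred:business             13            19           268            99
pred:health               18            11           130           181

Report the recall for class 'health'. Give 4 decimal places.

Take TP from the diagonal, FP from the rest of the 'health' prediction marginal, FN from the rest of the 'health' actual marginal.
recall = TP/(TP+FN).
health: TP=181, FN=93+109+99=301 → 181/482 = 0.37552

0.3755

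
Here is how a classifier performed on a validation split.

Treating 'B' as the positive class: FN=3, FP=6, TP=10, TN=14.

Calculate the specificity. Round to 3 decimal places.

Specificity = TN/(TN+FP) = 14/(14+6) = 0.700

0.700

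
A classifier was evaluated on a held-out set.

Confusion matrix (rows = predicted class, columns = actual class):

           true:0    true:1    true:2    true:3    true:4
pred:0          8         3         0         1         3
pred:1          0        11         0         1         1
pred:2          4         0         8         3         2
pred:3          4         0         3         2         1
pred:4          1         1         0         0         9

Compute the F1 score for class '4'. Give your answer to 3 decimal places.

Treat '4' as positive and all other classes as negative.
F1 score = 2·TP/(2·TP+FP+FN).
4: TP=9, FP=1+1+0+0=2, FN=3+1+2+1=7 → 18/27 = 0.6667

0.667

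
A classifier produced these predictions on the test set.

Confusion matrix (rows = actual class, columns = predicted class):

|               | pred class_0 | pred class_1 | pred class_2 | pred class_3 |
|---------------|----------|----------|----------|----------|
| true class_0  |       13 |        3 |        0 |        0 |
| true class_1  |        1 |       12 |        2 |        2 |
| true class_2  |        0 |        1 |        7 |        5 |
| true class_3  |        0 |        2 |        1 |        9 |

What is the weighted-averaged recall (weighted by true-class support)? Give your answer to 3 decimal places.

0.707

Per-class recall (TP/(TP+FN)):
  class_0: TP=13, FN=3+0+0=3 → 13/16 = 0.8125
  class_1: TP=12, FN=1+2+2=5 → 12/17 = 0.7059
  class_2: TP=7, FN=0+1+5=6 → 7/13 = 0.5385
  class_3: TP=9, FN=0+2+1=3 → 9/12 = 0.7500
Weighted-recall = Σ (supportᵢ/N)·recallᵢ with N=58: (16/58)·0.8125 + (17/58)·0.7059 + (13/58)·0.5385 + (12/58)·0.7500 = 0.707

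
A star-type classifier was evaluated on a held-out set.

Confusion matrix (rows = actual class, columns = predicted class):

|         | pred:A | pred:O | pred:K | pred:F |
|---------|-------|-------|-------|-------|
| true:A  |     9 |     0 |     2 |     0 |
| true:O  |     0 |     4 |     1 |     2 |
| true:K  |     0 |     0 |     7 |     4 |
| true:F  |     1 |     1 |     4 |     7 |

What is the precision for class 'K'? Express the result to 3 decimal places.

precision = TP/(TP+FP).
K: TP=7, FP=2+1+4=7 → 7/14 = 0.5000

0.500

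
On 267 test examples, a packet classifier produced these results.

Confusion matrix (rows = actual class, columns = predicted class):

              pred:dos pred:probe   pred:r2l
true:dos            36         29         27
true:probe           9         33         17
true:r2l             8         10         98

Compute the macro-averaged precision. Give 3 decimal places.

Per-class precision (TP/(TP+FP)):
  dos: TP=36, FP=9+8=17 → 36/53 = 0.6792
  probe: TP=33, FP=29+10=39 → 33/72 = 0.4583
  r2l: TP=98, FP=27+17=44 → 98/142 = 0.6901
Macro-precision = mean = (0.6792 + 0.4583 + 0.6901) / 3 = 0.609

0.609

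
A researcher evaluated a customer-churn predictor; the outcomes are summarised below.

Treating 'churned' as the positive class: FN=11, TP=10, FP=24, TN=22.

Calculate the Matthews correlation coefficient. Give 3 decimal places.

-0.042

MCC = (TP·TN − FP·FN) / √((TP+FP)(TP+FN)(TN+FP)(TN+FN))
Numerator = 10·22 − 24·11 = -44
Denominator = √(34·21·46·33) = √1083852 = 1041.0821
MCC = -44 / 1041.0821 = -0.042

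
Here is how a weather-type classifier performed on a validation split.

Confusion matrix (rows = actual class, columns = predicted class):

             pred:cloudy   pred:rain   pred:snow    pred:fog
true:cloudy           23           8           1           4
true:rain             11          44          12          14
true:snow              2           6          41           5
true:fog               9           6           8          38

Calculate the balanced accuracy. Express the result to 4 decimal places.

0.6411

Balanced accuracy = mean of per-class recall.
  cloudy: recall = 23/36 = 0.63889
  rain: recall = 44/81 = 0.54321
  snow: recall = 41/54 = 0.75926
  fog: recall = 38/61 = 0.62295
Mean = (0.63889 + 0.54321 + 0.75926 + 0.62295) / 4 = 0.6411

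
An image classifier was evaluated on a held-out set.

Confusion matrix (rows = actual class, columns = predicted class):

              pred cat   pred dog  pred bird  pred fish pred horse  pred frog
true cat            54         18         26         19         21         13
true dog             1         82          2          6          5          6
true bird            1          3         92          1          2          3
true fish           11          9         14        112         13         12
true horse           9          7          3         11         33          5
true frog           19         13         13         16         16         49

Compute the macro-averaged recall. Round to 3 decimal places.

0.599

Per-class recall (TP/(TP+FN)):
  cat: TP=54, FN=18+26+19+21+13=97 → 54/151 = 0.3576
  dog: TP=82, FN=1+2+6+5+6=20 → 82/102 = 0.8039
  bird: TP=92, FN=1+3+1+2+3=10 → 92/102 = 0.9020
  fish: TP=112, FN=11+9+14+13+12=59 → 112/171 = 0.6550
  horse: TP=33, FN=9+7+3+11+5=35 → 33/68 = 0.4853
  frog: TP=49, FN=19+13+13+16+16=77 → 49/126 = 0.3889
Macro-recall = mean = (0.3576 + 0.8039 + 0.9020 + 0.6550 + 0.4853 + 0.3889) / 6 = 0.599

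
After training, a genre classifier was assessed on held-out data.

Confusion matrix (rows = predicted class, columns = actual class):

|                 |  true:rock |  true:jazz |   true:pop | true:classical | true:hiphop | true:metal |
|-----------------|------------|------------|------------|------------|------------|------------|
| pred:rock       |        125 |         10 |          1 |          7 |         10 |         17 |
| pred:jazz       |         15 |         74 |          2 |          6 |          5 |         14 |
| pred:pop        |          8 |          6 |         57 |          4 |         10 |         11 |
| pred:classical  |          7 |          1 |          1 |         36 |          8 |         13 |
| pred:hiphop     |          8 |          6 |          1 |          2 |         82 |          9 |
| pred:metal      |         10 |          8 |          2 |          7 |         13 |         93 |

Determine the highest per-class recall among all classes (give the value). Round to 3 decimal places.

0.891

Per-class recall (TP/(TP+FN)):
  rock: TP=125, FN=15+8+7+8+10=48 → 125/173 = 0.7225
  jazz: TP=74, FN=10+6+1+6+8=31 → 74/105 = 0.7048
  pop: TP=57, FN=1+2+1+1+2=7 → 57/64 = 0.8906
  classical: TP=36, FN=7+6+4+2+7=26 → 36/62 = 0.5806
  hiphop: TP=82, FN=10+5+10+8+13=46 → 82/128 = 0.6406
  metal: TP=93, FN=17+14+11+13+9=64 → 93/157 = 0.5924
Highest is class 'pop' with recall = 0.891.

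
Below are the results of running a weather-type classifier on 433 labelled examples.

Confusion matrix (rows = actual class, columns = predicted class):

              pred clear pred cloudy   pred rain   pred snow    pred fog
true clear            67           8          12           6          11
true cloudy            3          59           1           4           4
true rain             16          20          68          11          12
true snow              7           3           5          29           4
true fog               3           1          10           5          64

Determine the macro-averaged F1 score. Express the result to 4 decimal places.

0.6581

Per-class F1 score (2·TP/(2·TP+FP+FN)):
  clear: TP=67, FP=3+16+7+3=29, FN=8+12+6+11=37 → 134/200 = 0.67000
  cloudy: TP=59, FP=8+20+3+1=32, FN=3+1+4+4=12 → 118/162 = 0.72840
  rain: TP=68, FP=12+1+5+10=28, FN=16+20+11+12=59 → 136/223 = 0.60987
  snow: TP=29, FP=6+4+11+5=26, FN=7+3+5+4=19 → 58/103 = 0.56311
  fog: TP=64, FP=11+4+12+4=31, FN=3+1+10+5=19 → 128/178 = 0.71910
Macro-F1 score = mean = (0.67000 + 0.72840 + 0.60987 + 0.56311 + 0.71910) / 5 = 0.6581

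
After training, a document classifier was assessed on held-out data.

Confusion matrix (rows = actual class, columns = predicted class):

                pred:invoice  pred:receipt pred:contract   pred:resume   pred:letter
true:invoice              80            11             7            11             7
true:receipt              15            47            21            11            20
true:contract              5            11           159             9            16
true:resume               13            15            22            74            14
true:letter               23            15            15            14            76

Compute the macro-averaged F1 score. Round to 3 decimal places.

Per-class F1 score (2·TP/(2·TP+FP+FN)):
  invoice: TP=80, FP=15+5+13+23=56, FN=11+7+11+7=36 → 160/252 = 0.6349
  receipt: TP=47, FP=11+11+15+15=52, FN=15+21+11+20=67 → 94/213 = 0.4413
  contract: TP=159, FP=7+21+22+15=65, FN=5+11+9+16=41 → 318/424 = 0.7500
  resume: TP=74, FP=11+11+9+14=45, FN=13+15+22+14=64 → 148/257 = 0.5759
  letter: TP=76, FP=7+20+16+14=57, FN=23+15+15+14=67 → 152/276 = 0.5507
Macro-F1 score = mean = (0.6349 + 0.4413 + 0.7500 + 0.5759 + 0.5507) / 5 = 0.591

0.591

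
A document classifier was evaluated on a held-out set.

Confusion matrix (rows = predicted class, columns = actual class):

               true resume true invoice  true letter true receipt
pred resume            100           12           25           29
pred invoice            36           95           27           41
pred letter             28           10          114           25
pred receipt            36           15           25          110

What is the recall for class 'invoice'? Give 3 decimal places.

recall = TP/(TP+FN).
invoice: TP=95, FN=12+10+15=37 → 95/132 = 0.7197

0.720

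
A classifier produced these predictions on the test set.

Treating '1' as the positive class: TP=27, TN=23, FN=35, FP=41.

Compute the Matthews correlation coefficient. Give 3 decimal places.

MCC = (TP·TN − FP·FN) / √((TP+FP)(TP+FN)(TN+FP)(TN+FN))
Numerator = 27·23 − 41·35 = -814
Denominator = √(68·62·64·58) = √15649792 = 3955.9818
MCC = -814 / 3955.9818 = -0.206

-0.206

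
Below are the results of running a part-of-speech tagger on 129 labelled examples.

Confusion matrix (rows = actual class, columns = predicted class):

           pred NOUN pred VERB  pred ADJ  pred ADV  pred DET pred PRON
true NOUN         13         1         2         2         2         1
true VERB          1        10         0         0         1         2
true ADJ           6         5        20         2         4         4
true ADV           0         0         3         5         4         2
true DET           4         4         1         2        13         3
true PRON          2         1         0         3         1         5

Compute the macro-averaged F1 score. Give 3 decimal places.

Per-class F1 score (2·TP/(2·TP+FP+FN)):
  NOUN: TP=13, FP=1+6+0+4+2=13, FN=1+2+2+2+1=8 → 26/47 = 0.5532
  VERB: TP=10, FP=1+5+0+4+1=11, FN=1+0+0+1+2=4 → 20/35 = 0.5714
  ADJ: TP=20, FP=2+0+3+1+0=6, FN=6+5+2+4+4=21 → 40/67 = 0.5970
  ADV: TP=5, FP=2+0+2+2+3=9, FN=0+0+3+4+2=9 → 10/28 = 0.3571
  DET: TP=13, FP=2+1+4+4+1=12, FN=4+4+1+2+3=14 → 26/52 = 0.5000
  PRON: TP=5, FP=1+2+4+2+3=12, FN=2+1+0+3+1=7 → 10/29 = 0.3448
Macro-F1 score = mean = (0.5532 + 0.5714 + 0.5970 + 0.3571 + 0.5000 + 0.3448) / 6 = 0.487

0.487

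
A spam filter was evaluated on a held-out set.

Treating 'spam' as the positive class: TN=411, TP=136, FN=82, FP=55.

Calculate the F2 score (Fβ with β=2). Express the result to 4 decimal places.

0.6397

Fβ = (1+β²)·TP / ((1+β²)·TP + β²·FN + FP), with β²=4
= 5·136 / (5·136 + 4·82 + 55) = 0.6397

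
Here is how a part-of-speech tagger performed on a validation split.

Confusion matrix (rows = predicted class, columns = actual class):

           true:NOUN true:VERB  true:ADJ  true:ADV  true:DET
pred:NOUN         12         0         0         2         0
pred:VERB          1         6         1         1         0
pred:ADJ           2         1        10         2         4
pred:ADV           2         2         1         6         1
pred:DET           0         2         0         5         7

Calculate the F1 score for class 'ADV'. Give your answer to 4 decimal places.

0.4286

One-vs-rest for 'ADV': TP = diagonal; FP = other classes predicted 'ADV'; FN = 'ADV' predicted as other.
F1 score = 2·TP/(2·TP+FP+FN).
ADV: TP=6, FP=2+2+1+1=6, FN=2+1+2+5=10 → 12/28 = 0.42857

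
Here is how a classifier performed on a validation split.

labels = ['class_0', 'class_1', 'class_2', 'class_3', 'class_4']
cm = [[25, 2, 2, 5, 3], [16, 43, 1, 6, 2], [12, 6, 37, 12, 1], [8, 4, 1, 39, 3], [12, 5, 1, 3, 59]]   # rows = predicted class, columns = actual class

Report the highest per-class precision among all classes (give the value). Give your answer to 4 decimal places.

Per-class precision (TP/(TP+FP)):
  class_0: TP=25, FP=2+2+5+3=12 → 25/37 = 0.67568
  class_1: TP=43, FP=16+1+6+2=25 → 43/68 = 0.63235
  class_2: TP=37, FP=12+6+12+1=31 → 37/68 = 0.54412
  class_3: TP=39, FP=8+4+1+3=16 → 39/55 = 0.70909
  class_4: TP=59, FP=12+5+1+3=21 → 59/80 = 0.73750
Highest is class 'class_4' with precision = 0.7375.

0.7375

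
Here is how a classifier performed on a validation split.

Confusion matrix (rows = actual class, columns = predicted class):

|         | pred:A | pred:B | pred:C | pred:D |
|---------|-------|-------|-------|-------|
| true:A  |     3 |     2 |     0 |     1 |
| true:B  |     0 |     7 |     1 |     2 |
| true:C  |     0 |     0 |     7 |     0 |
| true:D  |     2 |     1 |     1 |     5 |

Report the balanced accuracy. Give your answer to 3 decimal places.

0.689

Balanced accuracy = mean of per-class recall.
  A: recall = 3/6 = 0.5000
  B: recall = 7/10 = 0.7000
  C: recall = 7/7 = 1.0000
  D: recall = 5/9 = 0.5556
Mean = (0.5000 + 0.7000 + 1.0000 + 0.5556) / 4 = 0.689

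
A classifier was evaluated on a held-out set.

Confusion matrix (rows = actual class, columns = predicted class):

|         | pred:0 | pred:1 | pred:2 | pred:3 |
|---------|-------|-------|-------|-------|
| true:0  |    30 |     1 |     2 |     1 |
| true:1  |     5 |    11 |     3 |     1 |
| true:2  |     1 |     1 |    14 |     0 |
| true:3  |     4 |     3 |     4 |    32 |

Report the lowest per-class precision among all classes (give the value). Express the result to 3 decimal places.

Per-class precision (TP/(TP+FP)):
  0: TP=30, FP=5+1+4=10 → 30/40 = 0.7500
  1: TP=11, FP=1+1+3=5 → 11/16 = 0.6875
  2: TP=14, FP=2+3+4=9 → 14/23 = 0.6087
  3: TP=32, FP=1+1+0=2 → 32/34 = 0.9412
Lowest is class '2' with precision = 0.609.

0.609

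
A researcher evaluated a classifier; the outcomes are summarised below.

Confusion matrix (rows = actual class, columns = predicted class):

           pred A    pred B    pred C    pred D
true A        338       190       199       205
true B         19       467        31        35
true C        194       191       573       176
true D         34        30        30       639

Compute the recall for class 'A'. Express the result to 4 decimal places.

recall = TP/(TP+FN).
A: TP=338, FN=190+199+205=594 → 338/932 = 0.36266

0.3627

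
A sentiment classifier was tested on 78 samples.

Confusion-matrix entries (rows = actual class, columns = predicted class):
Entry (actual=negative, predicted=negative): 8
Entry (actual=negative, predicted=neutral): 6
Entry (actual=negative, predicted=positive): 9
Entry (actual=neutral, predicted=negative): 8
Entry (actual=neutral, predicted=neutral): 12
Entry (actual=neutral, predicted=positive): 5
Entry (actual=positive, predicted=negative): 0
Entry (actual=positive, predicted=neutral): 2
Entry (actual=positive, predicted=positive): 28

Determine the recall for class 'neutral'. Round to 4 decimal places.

0.4800

Treat 'neutral' as positive and all other classes as negative.
recall = TP/(TP+FN).
neutral: TP=12, FN=8+5=13 → 12/25 = 0.48000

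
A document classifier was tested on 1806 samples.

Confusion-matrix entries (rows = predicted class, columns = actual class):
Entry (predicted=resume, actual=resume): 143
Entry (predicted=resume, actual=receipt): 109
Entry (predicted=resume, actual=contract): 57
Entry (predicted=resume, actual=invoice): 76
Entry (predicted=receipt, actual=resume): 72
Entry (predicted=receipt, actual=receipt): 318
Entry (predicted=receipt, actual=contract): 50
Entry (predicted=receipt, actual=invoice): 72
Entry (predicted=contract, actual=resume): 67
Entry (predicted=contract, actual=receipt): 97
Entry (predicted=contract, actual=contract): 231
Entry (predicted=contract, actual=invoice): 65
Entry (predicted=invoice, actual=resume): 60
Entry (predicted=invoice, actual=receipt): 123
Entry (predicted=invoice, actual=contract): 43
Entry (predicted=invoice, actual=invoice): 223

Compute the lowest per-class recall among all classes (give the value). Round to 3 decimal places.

Per-class recall (TP/(TP+FN)):
  resume: TP=143, FN=72+67+60=199 → 143/342 = 0.4181
  receipt: TP=318, FN=109+97+123=329 → 318/647 = 0.4915
  contract: TP=231, FN=57+50+43=150 → 231/381 = 0.6063
  invoice: TP=223, FN=76+72+65=213 → 223/436 = 0.5115
Lowest is class 'resume' with recall = 0.418.

0.418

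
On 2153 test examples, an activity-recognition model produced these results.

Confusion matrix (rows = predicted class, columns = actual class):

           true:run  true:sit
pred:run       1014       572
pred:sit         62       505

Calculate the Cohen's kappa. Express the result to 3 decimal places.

Observed agreement pₒ = trace/N = 1519/2153 = 0.7055
Expected agreement pₑ = Σ (rowᵢ·colᵢ)/N² = (1076·1586 + 1077·567)/2153² = 0.4999
κ = (pₒ − pₑ)/(1 − pₑ) = (0.7055 − 0.4999)/(1 − 0.4999) = 0.411

0.411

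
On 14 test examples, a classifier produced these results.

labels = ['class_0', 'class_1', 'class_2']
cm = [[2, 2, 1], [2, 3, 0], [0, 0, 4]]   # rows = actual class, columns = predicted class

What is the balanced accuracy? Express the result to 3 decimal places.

0.667

Balanced accuracy = mean of per-class recall.
  class_0: recall = 2/5 = 0.4000
  class_1: recall = 3/5 = 0.6000
  class_2: recall = 4/4 = 1.0000
Mean = (0.4000 + 0.6000 + 1.0000) / 3 = 0.667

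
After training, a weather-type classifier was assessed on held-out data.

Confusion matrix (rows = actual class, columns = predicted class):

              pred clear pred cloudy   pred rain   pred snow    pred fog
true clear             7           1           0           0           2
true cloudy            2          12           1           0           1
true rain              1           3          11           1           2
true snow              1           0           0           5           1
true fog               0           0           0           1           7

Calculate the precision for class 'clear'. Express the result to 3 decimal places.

0.636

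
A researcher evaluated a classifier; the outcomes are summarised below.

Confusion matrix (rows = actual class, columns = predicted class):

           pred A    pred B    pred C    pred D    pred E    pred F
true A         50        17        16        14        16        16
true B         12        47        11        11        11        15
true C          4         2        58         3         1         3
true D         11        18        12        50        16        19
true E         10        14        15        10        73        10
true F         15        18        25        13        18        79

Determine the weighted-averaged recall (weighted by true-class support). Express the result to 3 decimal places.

Per-class recall (TP/(TP+FN)):
  A: TP=50, FN=17+16+14+16+16=79 → 50/129 = 0.3876
  B: TP=47, FN=12+11+11+11+15=60 → 47/107 = 0.4393
  C: TP=58, FN=4+2+3+1+3=13 → 58/71 = 0.8169
  D: TP=50, FN=11+18+12+16+19=76 → 50/126 = 0.3968
  E: TP=73, FN=10+14+15+10+10=59 → 73/132 = 0.5530
  F: TP=79, FN=15+18+25+13+18=89 → 79/168 = 0.4702
Weighted-recall = Σ (supportᵢ/N)·recallᵢ with N=733: (129/733)·0.3876 + (107/733)·0.4393 + (71/733)·0.8169 + (126/733)·0.3968 + (132/733)·0.5530 + (168/733)·0.4702 = 0.487

0.487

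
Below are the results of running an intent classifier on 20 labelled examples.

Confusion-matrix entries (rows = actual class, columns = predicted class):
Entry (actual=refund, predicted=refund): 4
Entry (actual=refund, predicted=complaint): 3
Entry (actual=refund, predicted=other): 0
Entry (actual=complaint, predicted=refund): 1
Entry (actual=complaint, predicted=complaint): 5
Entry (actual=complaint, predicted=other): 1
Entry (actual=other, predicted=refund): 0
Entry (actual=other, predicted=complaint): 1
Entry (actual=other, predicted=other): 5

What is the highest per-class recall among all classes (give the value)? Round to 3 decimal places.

Per-class recall (TP/(TP+FN)):
  refund: TP=4, FN=3+0=3 → 4/7 = 0.5714
  complaint: TP=5, FN=1+1=2 → 5/7 = 0.7143
  other: TP=5, FN=0+1=1 → 5/6 = 0.8333
Highest is class 'other' with recall = 0.833.

0.833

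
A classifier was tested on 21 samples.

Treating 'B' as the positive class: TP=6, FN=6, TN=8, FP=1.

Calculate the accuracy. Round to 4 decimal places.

Accuracy = (TP+TN)/N = (6+8)/21 = 0.6667

0.6667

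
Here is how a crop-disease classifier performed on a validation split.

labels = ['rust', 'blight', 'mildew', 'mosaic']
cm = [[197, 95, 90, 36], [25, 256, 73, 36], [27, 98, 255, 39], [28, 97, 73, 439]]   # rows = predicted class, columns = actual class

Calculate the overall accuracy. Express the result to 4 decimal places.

Accuracy = trace / total = (197+256+255+439=1147) / 1864 = 1147/1864 = 0.6153

0.6153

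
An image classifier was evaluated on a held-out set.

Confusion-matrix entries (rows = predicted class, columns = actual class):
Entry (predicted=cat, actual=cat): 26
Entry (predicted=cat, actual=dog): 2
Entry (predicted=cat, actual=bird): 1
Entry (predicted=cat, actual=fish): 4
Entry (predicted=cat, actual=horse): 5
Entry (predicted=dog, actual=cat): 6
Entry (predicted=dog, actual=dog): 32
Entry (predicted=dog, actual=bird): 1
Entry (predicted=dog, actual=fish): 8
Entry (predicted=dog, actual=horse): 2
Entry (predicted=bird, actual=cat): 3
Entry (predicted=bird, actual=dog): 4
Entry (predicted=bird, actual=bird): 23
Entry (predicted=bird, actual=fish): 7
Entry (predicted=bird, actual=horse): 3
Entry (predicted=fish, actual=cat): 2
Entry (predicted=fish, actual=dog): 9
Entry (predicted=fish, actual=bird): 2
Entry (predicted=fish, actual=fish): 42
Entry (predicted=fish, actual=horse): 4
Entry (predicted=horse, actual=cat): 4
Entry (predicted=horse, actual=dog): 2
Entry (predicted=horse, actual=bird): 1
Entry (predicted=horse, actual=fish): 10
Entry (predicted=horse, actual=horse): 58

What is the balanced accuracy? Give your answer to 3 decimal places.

0.701

Balanced accuracy = mean of per-class recall.
  cat: recall = 26/41 = 0.6341
  dog: recall = 32/49 = 0.6531
  bird: recall = 23/28 = 0.8214
  fish: recall = 42/71 = 0.5915
  horse: recall = 58/72 = 0.8056
Mean = (0.6341 + 0.6531 + 0.8214 + 0.5915 + 0.8056) / 5 = 0.701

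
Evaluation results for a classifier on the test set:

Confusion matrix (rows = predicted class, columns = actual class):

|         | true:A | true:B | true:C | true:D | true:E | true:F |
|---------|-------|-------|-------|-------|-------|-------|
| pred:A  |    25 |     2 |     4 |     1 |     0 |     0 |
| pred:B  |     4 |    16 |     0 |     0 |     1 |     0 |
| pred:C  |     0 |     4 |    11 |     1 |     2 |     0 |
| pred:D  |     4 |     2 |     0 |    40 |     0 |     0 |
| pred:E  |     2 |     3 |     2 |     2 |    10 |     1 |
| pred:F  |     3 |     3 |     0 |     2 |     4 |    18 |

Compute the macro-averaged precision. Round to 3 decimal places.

Per-class precision (TP/(TP+FP)):
  A: TP=25, FP=2+4+1+0+0=7 → 25/32 = 0.7813
  B: TP=16, FP=4+0+0+1+0=5 → 16/21 = 0.7619
  C: TP=11, FP=0+4+1+2+0=7 → 11/18 = 0.6111
  D: TP=40, FP=4+2+0+0+0=6 → 40/46 = 0.8696
  E: TP=10, FP=2+3+2+2+1=10 → 10/20 = 0.5000
  F: TP=18, FP=3+3+0+2+4=12 → 18/30 = 0.6000
Macro-precision = mean = (0.7813 + 0.7619 + 0.6111 + 0.8696 + 0.5000 + 0.6000) / 6 = 0.687

0.687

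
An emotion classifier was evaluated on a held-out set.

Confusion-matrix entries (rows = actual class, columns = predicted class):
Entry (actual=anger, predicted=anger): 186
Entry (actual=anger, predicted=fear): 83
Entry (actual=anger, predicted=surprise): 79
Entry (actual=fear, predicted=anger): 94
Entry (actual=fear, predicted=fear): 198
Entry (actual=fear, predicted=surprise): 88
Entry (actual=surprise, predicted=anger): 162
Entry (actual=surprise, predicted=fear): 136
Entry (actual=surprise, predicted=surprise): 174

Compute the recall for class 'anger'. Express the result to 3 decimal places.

0.534

Take TP from the diagonal, FP from the rest of the 'anger' prediction marginal, FN from the rest of the 'anger' actual marginal.
recall = TP/(TP+FN).
anger: TP=186, FN=83+79=162 → 186/348 = 0.5345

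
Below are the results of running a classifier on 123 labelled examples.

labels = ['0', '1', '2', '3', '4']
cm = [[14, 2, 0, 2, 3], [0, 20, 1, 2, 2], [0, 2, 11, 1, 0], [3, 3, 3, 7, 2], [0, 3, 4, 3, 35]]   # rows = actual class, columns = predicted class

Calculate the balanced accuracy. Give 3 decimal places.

Balanced accuracy = mean of per-class recall.
  0: recall = 14/21 = 0.6667
  1: recall = 20/25 = 0.8000
  2: recall = 11/14 = 0.7857
  3: recall = 7/18 = 0.3889
  4: recall = 35/45 = 0.7778
Mean = (0.6667 + 0.8000 + 0.7857 + 0.3889 + 0.7778) / 5 = 0.684

0.684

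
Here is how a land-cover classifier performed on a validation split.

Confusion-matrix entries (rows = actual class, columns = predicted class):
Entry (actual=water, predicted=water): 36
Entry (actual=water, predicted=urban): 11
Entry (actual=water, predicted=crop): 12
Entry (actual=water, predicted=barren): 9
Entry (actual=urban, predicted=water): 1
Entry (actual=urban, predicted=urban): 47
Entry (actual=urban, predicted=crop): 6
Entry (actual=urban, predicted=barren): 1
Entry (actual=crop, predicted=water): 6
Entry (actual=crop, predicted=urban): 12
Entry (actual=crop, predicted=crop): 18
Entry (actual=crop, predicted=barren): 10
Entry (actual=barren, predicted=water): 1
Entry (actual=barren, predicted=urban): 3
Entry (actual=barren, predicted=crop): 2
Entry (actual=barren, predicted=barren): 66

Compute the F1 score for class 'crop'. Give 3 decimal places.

Treat 'crop' as positive and all other classes as negative.
F1 score = 2·TP/(2·TP+FP+FN).
crop: TP=18, FP=12+6+2=20, FN=6+12+10=28 → 36/84 = 0.4286

0.429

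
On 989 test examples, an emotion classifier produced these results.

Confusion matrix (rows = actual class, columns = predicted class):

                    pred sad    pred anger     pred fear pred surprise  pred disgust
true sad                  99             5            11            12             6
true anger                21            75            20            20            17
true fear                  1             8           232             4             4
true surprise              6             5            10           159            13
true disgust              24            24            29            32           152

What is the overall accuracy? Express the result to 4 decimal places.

Accuracy = trace / total = (99+75+232+159+152=717) / 989 = 717/989 = 0.7250

0.7250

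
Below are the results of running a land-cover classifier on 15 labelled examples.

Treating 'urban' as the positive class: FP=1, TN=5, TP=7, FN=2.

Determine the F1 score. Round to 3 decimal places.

0.824

Precision = TP/(TP+FP) = 7/8 = 0.8750
Recall = TP/(TP+FN) = 7/9 = 0.7778
F1 = 2·TP/(2·TP+FP+FN) = 14/17 = 0.824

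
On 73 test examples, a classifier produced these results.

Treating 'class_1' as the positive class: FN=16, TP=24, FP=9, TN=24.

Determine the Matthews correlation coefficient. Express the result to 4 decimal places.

MCC = (TP·TN − FP·FN) / √((TP+FP)(TP+FN)(TN+FP)(TN+FN))
Numerator = 24·24 − 9·16 = 432
Denominator = √(33·40·33·40) = √1742400 = 1320.0000
MCC = 432 / 1320.0000 = 0.3273

0.3273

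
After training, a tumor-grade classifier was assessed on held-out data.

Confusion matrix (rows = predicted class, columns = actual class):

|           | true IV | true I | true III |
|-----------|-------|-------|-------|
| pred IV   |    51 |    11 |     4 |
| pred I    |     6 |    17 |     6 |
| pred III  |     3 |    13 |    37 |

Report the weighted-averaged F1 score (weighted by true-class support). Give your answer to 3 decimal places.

0.698

Per-class F1 score (2·TP/(2·TP+FP+FN)):
  IV: TP=51, FP=11+4=15, FN=6+3=9 → 102/126 = 0.8095
  I: TP=17, FP=6+6=12, FN=11+13=24 → 34/70 = 0.4857
  III: TP=37, FP=3+13=16, FN=4+6=10 → 74/100 = 0.7400
Weighted-F1 score = Σ (supportᵢ/N)·F1 scoreᵢ with N=148: (60/148)·0.8095 + (41/148)·0.4857 + (47/148)·0.7400 = 0.698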